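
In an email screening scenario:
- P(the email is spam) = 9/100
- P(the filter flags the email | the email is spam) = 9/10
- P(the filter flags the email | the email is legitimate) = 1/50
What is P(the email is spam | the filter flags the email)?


Using Bayes' theorem:
P(A|B) = P(B|A)·P(A) / P(B)

P(the filter flags the email) = 9/10 × 9/100 + 1/50 × 91/100
= 81/1000 + 91/5000 = 62/625

P(the email is spam|the filter flags the email) = (81/1000) / (62/625) = 405/496

P(the email is spam|the filter flags the email) = 405/496 ≈ 81.65%


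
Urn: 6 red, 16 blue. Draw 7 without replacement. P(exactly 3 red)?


Hypergeometric: C(6,3)×C(16,4)/C(22,7)
= 20×1820/170544 = 2275/10659

P(X=3) = 2275/10659 ≈ 21.34%


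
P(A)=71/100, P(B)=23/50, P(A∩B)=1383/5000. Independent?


P(A)×P(B) = 1633/5000
P(A∩B) = 1383/5000
Not equal → NOT independent

No, not independent


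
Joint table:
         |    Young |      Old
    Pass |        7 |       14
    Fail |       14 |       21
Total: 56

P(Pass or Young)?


P(Pass∨Young) = P(Pass) + P(Young) - P(Pass∧Young)
= (21 + 21 - 7)/56 = 35/56 = 5/8

P = 5/8 ≈ 62.50%


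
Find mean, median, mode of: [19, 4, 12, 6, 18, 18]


Sorted: [4, 6, 12, 18, 18, 19]
Mean = 77/6
Median = 15
Freq: {19: 1, 4: 1, 12: 1, 6: 1, 18: 2}
Mode: [18]

Mean=77/6, Median=15, Mode=18


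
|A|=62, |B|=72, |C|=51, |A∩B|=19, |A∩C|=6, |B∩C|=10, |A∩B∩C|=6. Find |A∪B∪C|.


|A∪B∪C| = 62+72+51-19-6-10+6 = 156

|A∪B∪C| = 156


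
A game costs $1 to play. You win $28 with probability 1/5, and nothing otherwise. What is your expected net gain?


E[gain] = (28-1)×1/5 + (-1)×4/5
= 27/5 - 4/5 = 23/5

Expected net gain = $23/5 ≈ $4.60


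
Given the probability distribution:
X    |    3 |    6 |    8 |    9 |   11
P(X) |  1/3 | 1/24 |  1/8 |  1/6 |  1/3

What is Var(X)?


E[X] = 89/12
E[X²] = 199/3
Var(X) = E[X²] - (E[X])² = 199/3 - 7921/144 = 1631/144

Var(X) = 1631/144 ≈ 11.3264


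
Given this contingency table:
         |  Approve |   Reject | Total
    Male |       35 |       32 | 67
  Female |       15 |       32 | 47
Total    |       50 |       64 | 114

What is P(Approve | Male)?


P(Approve | Male) = 35/(35+32) = 35/67

P(Approve|Male) = 35/67 ≈ 52.24%


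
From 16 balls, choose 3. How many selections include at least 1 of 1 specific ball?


Complement: C(16,3) - C(15,3) = 560 - 455 = 105

105


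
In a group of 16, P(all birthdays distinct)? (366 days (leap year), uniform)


P(all different) = Π(366-i)/366 for i=0..15
= (366/366)×(365/366)×...×(351/366)
= 0.717059

P ≈ 0.7171 ≈ 71.71%


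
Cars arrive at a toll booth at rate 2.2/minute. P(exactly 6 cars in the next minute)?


Poisson(λ=2.2): P(X=6) = e^(-λ)×λ^k/k!
= e^(-2.2) × 2.2^6 / 6!
≈ 0.1108031584 × 113.379904 / 720 ≈ 0.017448

P(X=6) ≈ 0.017448 ≈ 1.74%


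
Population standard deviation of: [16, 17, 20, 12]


Mean = 65/4
  (16-65/4)²=1/16
  (17-65/4)²=9/16
  (20-65/4)²=225/16
  (12-65/4)²=289/16
Σ(x-μ)² = 131/4
σ² = (131/4)/4 = 131/16

σ = √(131/16) ≈ 2.8614


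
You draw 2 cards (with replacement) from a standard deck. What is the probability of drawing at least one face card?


P(not a face card) = 40/52 = 10/13
P(none in 2 draws) = (10/13)^2 = 100/169
P(≥1 face card) = 1 - 100/169 = 69/169

P = 69/169 ≈ 40.83%


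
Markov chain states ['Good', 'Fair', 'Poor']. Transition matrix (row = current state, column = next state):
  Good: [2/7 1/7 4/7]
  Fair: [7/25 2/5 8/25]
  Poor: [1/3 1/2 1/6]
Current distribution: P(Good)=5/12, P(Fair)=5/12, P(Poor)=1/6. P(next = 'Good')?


P(next=Good) = Σᵢ P(now=i)×P(i→Good)
= 5/12×2/7 + 5/12×7/25 + 1/6×1/3
= 5/42 + 7/60 + 1/18 = 367/1260

P = 367/1260 ≈ 0.2913


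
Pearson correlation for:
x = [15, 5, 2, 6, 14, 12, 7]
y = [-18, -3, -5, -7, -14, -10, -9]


n=7, Σx=61, Σy=-66, Σxy=-716, Σx²=679, Σy²=784
r = (7×(-716) - 61×(-66))/√((7×679 - 61²)(7×784 - (-66)²))
= -986/√(1032×1132) = -986/√1168224 ≈ -986/1080.8441 ≈ -0.9122

r ≈ -0.9122


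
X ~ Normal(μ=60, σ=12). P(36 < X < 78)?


z₁=(36-60)/12=-2.0, z₂=(78-60)/12=1.5
P = Φ(1.5) - Φ(-2.0) = 0.933193 - 0.022750 = 0.910443 ≈ 0.9104

P(36 < X < 78) ≈ 0.9104


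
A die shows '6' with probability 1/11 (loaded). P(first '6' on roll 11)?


Geometric: P(X=11) = (1-p)^(k-1)×p = (10/11)^10×1/11 = 10000000000/285311670611

P(X=11) = 10000000000/285311670611 ≈ 3.50%


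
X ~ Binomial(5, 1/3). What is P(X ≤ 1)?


P(X ≤ 1) = Σ P(X=i) for i=0..1
P(X=0) = 32/243
P(X=1) = 80/243
Sum = 112/243

P(X ≤ 1) = 112/243 ≈ 46.09%


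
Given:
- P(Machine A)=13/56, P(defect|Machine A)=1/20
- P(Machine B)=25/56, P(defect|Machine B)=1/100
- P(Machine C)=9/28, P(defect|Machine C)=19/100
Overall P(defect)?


P(B) = Σ P(B|Aᵢ)×P(Aᵢ)
  1/20×13/56 = 13/1120
  1/100×25/56 = 1/224
  19/100×9/28 = 171/2800
Sum = 27/350

P(defect) = 27/350 ≈ 7.71%


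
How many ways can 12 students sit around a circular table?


Circular arrangements of 12 distinct objects: fix one position to break rotational symmetry.
(n-1)! = 11! = 39916800

39916800


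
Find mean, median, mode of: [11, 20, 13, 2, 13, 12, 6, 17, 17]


Sorted: [2, 6, 11, 12, 13, 13, 17, 17, 20]
Mean = 111/9 = 37/3
Median = 13
Freq: {11: 1, 20: 1, 13: 2, 2: 1, 12: 1, 6: 1, 17: 2}
Mode: [13, 17]

Mean=37/3, Median=13, Mode=[13, 17]


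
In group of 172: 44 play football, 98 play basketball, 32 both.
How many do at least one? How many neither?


|A∪B| = 44+98-32 = 110
Neither = 172-110 = 62

At least one: 110; Neither: 62


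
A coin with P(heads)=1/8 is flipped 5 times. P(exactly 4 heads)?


Binomial: P(X=4) = C(5,4)×p^4×(1-p)^1
= 5 × 1/4096 × 7/8 = 35/32768

P(X=4) = 35/32768 ≈ 0.11%


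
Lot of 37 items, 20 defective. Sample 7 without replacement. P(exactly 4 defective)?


Hypergeometric: C(20,4)×C(17,3)/C(37,7)
= 4845×680/10295472 = 8075/25234

P(X=4) = 8075/25234 ≈ 32.00%


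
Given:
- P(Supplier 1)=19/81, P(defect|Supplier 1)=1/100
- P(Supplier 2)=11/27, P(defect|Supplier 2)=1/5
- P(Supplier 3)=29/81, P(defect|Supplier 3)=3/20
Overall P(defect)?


P(B) = Σ P(B|Aᵢ)×P(Aᵢ)
  1/100×19/81 = 19/8100
  1/5×11/27 = 11/135
  3/20×29/81 = 29/540
Sum = 557/4050

P(defect) = 557/4050 ≈ 13.75%


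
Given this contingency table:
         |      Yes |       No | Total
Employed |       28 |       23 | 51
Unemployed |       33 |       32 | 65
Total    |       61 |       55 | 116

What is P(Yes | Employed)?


P(Yes | Employed) = 28/(28+23) = 28/51

P(Yes|Employed) = 28/51 ≈ 54.90%


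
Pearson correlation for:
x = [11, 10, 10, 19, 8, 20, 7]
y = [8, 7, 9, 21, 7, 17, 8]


n=7, Σx=85, Σy=77, Σxy=1099, Σx²=1195, Σy²=1037
r = (7×1099 - 85×77)/√((7×1195 - 85²)(7×1037 - 77²))
= 1148/√(1140×1330) = 1148/√1516200 ≈ 1148/1231.3407 ≈ 0.9323

r ≈ 0.9323


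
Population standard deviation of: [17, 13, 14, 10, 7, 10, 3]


Mean = 74/7
  (17-74/7)²=2025/49
  (13-74/7)²=289/49
  (14-74/7)²=576/49
  (10-74/7)²=16/49
  (7-74/7)²=625/49
  (10-74/7)²=16/49
  (3-74/7)²=2809/49
Σ(x-μ)² = 908/7
σ² = (908/7)/7 = 908/49

σ = √(908/49) ≈ 4.3047


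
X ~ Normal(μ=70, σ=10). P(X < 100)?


z = (100-70)/10 = 3.0
P(Z < 3.0) = 0.9987

P(X < 100) ≈ 0.9987


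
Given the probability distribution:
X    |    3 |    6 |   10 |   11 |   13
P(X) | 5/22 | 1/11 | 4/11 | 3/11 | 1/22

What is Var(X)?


E[X] = 93/11
E[X²] = 906/11
Var(X) = E[X²] - (E[X])² = 906/11 - 8649/121 = 1317/121

Var(X) = 1317/121 ≈ 10.8843


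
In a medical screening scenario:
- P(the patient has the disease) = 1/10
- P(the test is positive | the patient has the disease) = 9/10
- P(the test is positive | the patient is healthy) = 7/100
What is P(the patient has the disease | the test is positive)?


Using Bayes' theorem:
P(A|B) = P(B|A)·P(A) / P(B)

P(the test is positive) = 9/10 × 1/10 + 7/100 × 9/10
= 9/100 + 63/1000 = 153/1000

P(the patient has the disease|the test is positive) = (9/100) / (153/1000) = 10/17

P(the patient has the disease|the test is positive) = 10/17 ≈ 58.82%


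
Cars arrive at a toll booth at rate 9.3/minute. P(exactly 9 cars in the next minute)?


Poisson(λ=9.3): P(X=9) = e^(-λ)×λ^k/k!
= e^(-9.3) × 9.3^9 / 9!
≈ 9.142423148e-05 × 520411082.988 / 362880 ≈ 0.131113

P(X=9) ≈ 0.131113 ≈ 13.11%


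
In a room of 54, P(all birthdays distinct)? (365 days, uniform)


P(all different) = Π(365-i)/365 for i=0..53
= (365/365)×(364/365)×...×(312/365)
= 0.016123

P ≈ 0.0161 ≈ 1.61%


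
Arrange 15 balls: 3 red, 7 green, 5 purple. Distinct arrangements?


15!/(3!×7!×5!) = 360360

360360


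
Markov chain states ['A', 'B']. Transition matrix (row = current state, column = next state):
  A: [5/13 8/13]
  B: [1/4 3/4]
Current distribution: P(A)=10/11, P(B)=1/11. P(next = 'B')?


P(next=B) = Σᵢ P(now=i)×P(i→B)
= 10/11×8/13 + 1/11×3/4
= 80/143 + 3/44 = 359/572

P = 359/572 ≈ 0.6276


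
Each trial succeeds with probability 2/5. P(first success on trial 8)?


Geometric: P(X=8) = (1-p)^(k-1)×p = (3/5)^7×2/5 = 4374/390625

P(X=8) = 4374/390625 ≈ 1.12%


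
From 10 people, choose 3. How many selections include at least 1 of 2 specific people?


Complement: C(10,3) - C(8,3) = 120 - 56 = 64

64


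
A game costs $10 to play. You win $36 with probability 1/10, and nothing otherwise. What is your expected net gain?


E[gain] = (36-10)×1/10 + (-10)×9/10
= 13/5 - 9 = -32/5

Expected net gain = $-32/5 ≈ $-6.40


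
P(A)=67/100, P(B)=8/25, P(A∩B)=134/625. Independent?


P(A)×P(B) = 134/625
P(A∩B) = 134/625
Equal ✓ → Independent

Yes, independent


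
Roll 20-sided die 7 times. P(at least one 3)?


P(no 3)^7 = (19/20)^7 = 893871739/1280000000
P(≥1) = 1 - 893871739/1280000000 = 386128261/1280000000

P = 386128261/1280000000 ≈ 30.17%


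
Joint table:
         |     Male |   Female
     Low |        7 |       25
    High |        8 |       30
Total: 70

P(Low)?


P(Low) = (7+25)/70 = 32/70 = 16/35

P(Low) = 16/35 ≈ 45.71%


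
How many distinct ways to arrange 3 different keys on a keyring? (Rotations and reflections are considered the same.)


Free circular arrangements: rotations and reflections both identified.
(n-1)!/2 = 2!/2 = 2/2 = 1

1


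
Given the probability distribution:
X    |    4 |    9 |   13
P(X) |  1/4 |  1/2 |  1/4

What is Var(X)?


E[X] = 35/4
E[X²] = 347/4
Var(X) = E[X²] - (E[X])² = 347/4 - 1225/16 = 163/16

Var(X) = 163/16 ≈ 10.1875


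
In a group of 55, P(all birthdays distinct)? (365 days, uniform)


P(all different) = Π(365-i)/365 for i=0..54
= (365/365)×(364/365)×...×(311/365)
= 0.013738

P ≈ 0.0137 ≈ 1.37%


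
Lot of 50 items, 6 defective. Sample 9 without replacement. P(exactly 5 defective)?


Hypergeometric: C(6,5)×C(44,4)/C(50,9)
= 6×135751/2505433700 = 123/378350

P(X=5) = 123/378350 ≈ 0.03%


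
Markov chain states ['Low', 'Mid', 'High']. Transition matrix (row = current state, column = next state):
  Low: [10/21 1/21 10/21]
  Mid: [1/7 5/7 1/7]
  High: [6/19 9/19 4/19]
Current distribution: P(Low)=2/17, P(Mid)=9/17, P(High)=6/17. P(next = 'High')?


P(next=High) = Σᵢ P(now=i)×P(i→High)
= 2/17×10/21 + 9/17×1/7 + 6/17×4/19
= 20/357 + 9/119 + 24/323 = 1397/6783

P = 1397/6783 ≈ 0.2060


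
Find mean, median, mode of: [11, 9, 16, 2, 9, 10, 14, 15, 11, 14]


Sorted: [2, 9, 9, 10, 11, 11, 14, 14, 15, 16]
Mean = 111/10
Median = 11
Freq: {11: 2, 9: 2, 16: 1, 2: 1, 10: 1, 14: 2, 15: 1}
Mode: [9, 11, 14]

Mean=111/10, Median=11, Mode=[9, 11, 14]


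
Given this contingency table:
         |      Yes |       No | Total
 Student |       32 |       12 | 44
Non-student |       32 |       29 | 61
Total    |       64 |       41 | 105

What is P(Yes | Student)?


P(Yes | Student) = 32/(32+12) = 32/44 = 8/11

P(Yes|Student) = 8/11 ≈ 72.73%


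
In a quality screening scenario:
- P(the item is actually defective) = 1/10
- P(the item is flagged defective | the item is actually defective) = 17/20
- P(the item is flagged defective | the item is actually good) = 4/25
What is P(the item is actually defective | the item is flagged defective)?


Using Bayes' theorem:
P(A|B) = P(B|A)·P(A) / P(B)

P(the item is flagged defective) = 17/20 × 1/10 + 4/25 × 9/10
= 17/200 + 18/125 = 229/1000

P(the item is actually defective|the item is flagged defective) = (17/200) / (229/1000) = 85/229

P(the item is actually defective|the item is flagged defective) = 85/229 ≈ 37.12%


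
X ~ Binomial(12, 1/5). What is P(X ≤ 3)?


P(X ≤ 3) = Σ P(X=i) for i=0..3
P(X=0) = 16777216/244140625
P(X=1) = 50331648/244140625
P(X=2) = 69206016/244140625
P(X=3) = 11534336/48828125
Sum = 38797312/48828125

P(X ≤ 3) = 38797312/48828125 ≈ 79.46%


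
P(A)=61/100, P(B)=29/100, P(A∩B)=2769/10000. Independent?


P(A)×P(B) = 1769/10000
P(A∩B) = 2769/10000
Not equal → NOT independent

No, not independent


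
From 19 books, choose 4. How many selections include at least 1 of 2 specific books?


Complement: C(19,4) - C(17,4) = 3876 - 2380 = 1496

1496


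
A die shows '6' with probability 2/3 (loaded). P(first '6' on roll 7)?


Geometric: P(X=7) = (1-p)^(k-1)×p = (1/3)^6×2/3 = 2/2187

P(X=7) = 2/2187 ≈ 0.09%


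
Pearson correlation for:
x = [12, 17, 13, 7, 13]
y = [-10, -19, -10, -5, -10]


n=5, Σx=62, Σy=-54, Σxy=-738, Σx²=820, Σy²=686
r = (5×(-738) - 62×(-54))/√((5×820 - 62²)(5×686 - (-54)²))
= -342/√(256×514) = -342/√131584 ≈ -342/362.7451 ≈ -0.9428

r ≈ -0.9428


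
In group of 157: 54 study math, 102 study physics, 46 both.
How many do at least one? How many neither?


|A∪B| = 54+102-46 = 110
Neither = 157-110 = 47

At least one: 110; Neither: 47


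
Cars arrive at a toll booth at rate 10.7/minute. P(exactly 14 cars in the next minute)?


Poisson(λ=10.7): P(X=14) = e^(-λ)×λ^k/k!
= e^(-10.7) × 10.7^14 / 14!
≈ 2.254493791e-05 × 2.5785341502e+14 / 87178291200 ≈ 0.066683

P(X=14) ≈ 0.066683 ≈ 6.67%


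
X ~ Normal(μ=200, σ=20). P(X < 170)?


z = (170-200)/20 = -1.5
P(Z < -1.5) = 0.0668

P(X < 170) ≈ 0.0668


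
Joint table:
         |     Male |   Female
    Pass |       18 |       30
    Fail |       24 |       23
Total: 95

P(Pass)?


P(Pass) = (18+30)/95 = 48/95

P(Pass) = 48/95 ≈ 50.53%


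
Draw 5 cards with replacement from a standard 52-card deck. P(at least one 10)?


P(not a 10) = 48/52 = 12/13
P(none in 5 draws) = (12/13)^5 = 248832/371293
P(≥1 10) = 1 - 248832/371293 = 122461/371293

P = 122461/371293 ≈ 32.98%


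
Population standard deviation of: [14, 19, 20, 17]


Mean = 70/4 = 35/2
  (14-35/2)²=49/4
  (19-35/2)²=9/4
  (20-35/2)²=25/4
  (17-35/2)²=1/4
Σ(x-μ)² = 21
σ² = 21/4

σ = √(21/4) ≈ 2.2913


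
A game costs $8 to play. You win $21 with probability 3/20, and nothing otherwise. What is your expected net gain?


E[gain] = (21-8)×3/20 + (-8)×17/20
= 39/20 - 34/5 = -97/20

Expected net gain = $-97/20 ≈ $-4.85


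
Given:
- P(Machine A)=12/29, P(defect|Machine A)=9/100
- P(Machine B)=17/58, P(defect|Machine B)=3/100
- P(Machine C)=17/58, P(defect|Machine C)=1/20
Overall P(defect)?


P(B) = Σ P(B|Aᵢ)×P(Aᵢ)
  9/100×12/29 = 27/725
  3/100×17/58 = 51/5800
  1/20×17/58 = 17/1160
Sum = 44/725

P(defect) = 44/725 ≈ 6.07%


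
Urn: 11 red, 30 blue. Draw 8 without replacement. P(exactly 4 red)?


Hypergeometric: C(11,4)×C(30,4)/C(41,8)
= 330×27405/95548245 = 602910/6369883

P(X=4) = 602910/6369883 ≈ 9.47%


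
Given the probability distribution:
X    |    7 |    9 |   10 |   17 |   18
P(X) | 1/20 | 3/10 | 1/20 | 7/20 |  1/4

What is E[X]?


E[X] = Σ x·P(X=x)
= (7)×(1/20) + (9)×(3/10) + (10)×(1/20) + (17)×(7/20) + (18)×(1/4)
= 14

E[X] = 14


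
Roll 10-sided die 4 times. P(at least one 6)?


P(no 6)^4 = (9/10)^4 = 6561/10000
P(≥1) = 1 - 6561/10000 = 3439/10000

P = 3439/10000 ≈ 34.39%


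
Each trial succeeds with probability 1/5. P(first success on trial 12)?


Geometric: P(X=12) = (1-p)^(k-1)×p = (4/5)^11×1/5 = 4194304/244140625

P(X=12) = 4194304/244140625 ≈ 1.72%


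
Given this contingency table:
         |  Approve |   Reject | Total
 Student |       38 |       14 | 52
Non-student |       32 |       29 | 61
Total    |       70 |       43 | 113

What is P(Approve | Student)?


P(Approve | Student) = 38/(38+14) = 38/52 = 19/26

P(Approve|Student) = 19/26 ≈ 73.08%


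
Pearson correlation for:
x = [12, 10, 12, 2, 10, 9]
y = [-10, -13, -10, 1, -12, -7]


n=6, Σx=55, Σy=-51, Σxy=-551, Σx²=573, Σy²=563
r = (6×(-551) - 55×(-51))/√((6×573 - 55²)(6×563 - (-51)²))
= -501/√(413×777) = -501/√320901 ≈ -501/566.4812 ≈ -0.8844

r ≈ -0.8844


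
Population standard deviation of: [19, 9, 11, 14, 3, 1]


Mean = 57/6 = 19/2
  (19-19/2)²=361/4
  (9-19/2)²=1/4
  (11-19/2)²=9/4
  (14-19/2)²=81/4
  (3-19/2)²=169/4
  (1-19/2)²=289/4
Σ(x-μ)² = 455/2
σ² = (455/2)/6 = 455/12

σ = √(455/12) ≈ 6.1577


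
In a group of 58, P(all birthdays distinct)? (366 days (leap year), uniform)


P(all different) = Π(366-i)/366 for i=0..57
= (366/366)×(365/366)×...×(309/366)
= 0.008451

P ≈ 0.0085 ≈ 0.85%


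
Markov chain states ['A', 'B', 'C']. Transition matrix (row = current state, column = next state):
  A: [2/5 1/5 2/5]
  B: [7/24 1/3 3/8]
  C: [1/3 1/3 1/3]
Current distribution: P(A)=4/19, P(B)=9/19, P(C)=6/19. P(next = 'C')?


P(next=C) = Σᵢ P(now=i)×P(i→C)
= 4/19×2/5 + 9/19×3/8 + 6/19×1/3
= 8/95 + 27/152 + 2/19 = 279/760

P = 279/760 ≈ 0.3671


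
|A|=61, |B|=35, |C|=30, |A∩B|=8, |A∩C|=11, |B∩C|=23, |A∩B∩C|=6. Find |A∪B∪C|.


|A∪B∪C| = 61+35+30-8-11-23+6 = 90

|A∪B∪C| = 90


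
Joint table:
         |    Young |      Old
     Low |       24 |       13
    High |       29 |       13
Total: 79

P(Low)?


P(Low) = (24+13)/79 = 37/79

P(Low) = 37/79 ≈ 46.84%


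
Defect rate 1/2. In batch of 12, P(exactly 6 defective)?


Binomial: P(X=6) = C(12,6)×p^6×(1-p)^6
= 924 × 1/64 × 1/64 = 231/1024

P(X=6) = 231/1024 ≈ 22.56%


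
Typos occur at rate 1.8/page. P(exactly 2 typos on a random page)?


Poisson(λ=1.8): P(X=2) = e^(-λ)×λ^k/k!
= e^(-1.8) × 1.8^2 / 2!
≈ 0.1652988882 × 3.24 / 2 ≈ 0.267784

P(X=2) ≈ 0.267784 ≈ 26.78%


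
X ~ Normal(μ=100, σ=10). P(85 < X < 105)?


z₁=(85-100)/10=-1.5, z₂=(105-100)/10=0.5
P = Φ(0.5) - Φ(-1.5) = 0.691462 - 0.066807 = 0.624655 ≈ 0.6247

P(85 < X < 105) ≈ 0.6247


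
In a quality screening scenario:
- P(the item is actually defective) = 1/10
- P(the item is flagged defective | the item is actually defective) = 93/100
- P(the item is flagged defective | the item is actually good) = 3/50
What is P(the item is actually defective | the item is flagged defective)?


Using Bayes' theorem:
P(A|B) = P(B|A)·P(A) / P(B)

P(the item is flagged defective) = 93/100 × 1/10 + 3/50 × 9/10
= 93/1000 + 27/500 = 147/1000

P(the item is actually defective|the item is flagged defective) = (93/1000) / (147/1000) = 31/49

P(the item is actually defective|the item is flagged defective) = 31/49 ≈ 63.27%


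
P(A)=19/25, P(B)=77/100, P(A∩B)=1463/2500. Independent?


P(A)×P(B) = 1463/2500
P(A∩B) = 1463/2500
Equal ✓ → Independent

Yes, independent


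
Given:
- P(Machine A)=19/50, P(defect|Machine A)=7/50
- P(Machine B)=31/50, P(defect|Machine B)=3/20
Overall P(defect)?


P(B) = Σ P(B|Aᵢ)×P(Aᵢ)
  7/50×19/50 = 133/2500
  3/20×31/50 = 93/1000
Sum = 731/5000

P(defect) = 731/5000 ≈ 14.62%


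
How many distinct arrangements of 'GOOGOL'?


Letters: 6, freq: {'G': 2, 'O': 3, 'L': 1}
6!/(2!×3!×1!) = 720/12 = 60

60


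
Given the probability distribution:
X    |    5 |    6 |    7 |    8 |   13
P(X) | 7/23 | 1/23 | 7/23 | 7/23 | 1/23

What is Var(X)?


E[X] = 159/23
E[X²] = 1171/23
Var(X) = E[X²] - (E[X])² = 1171/23 - 25281/529 = 1652/529

Var(X) = 1652/529 ≈ 3.1229


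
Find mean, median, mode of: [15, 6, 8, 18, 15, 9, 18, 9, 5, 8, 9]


Sorted: [5, 6, 8, 8, 9, 9, 9, 15, 15, 18, 18]
Mean = 120/11
Median = 9
Freq: {15: 2, 6: 1, 8: 2, 18: 2, 9: 3, 5: 1}
Mode: [9]

Mean=120/11, Median=9, Mode=9


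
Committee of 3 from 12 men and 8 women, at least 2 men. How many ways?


Count by #men:
  2M,1W: C(12,2)×C(8,1)=528
  3M,0W: C(12,3)×C(8,0)=220
Total = 748

748


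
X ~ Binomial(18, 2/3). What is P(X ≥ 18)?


P(X ≥ 18) = Σ P(X=i) for i=18..18
P(X=18) = 262144/387420489
Sum = 262144/387420489

P(X ≥ 18) = 262144/387420489 ≈ 0.07%


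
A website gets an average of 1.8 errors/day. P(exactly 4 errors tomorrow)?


Poisson(λ=1.8): P(X=4) = e^(-λ)×λ^k/k!
= e^(-1.8) × 1.8^4 / 4!
≈ 0.1652988882 × 10.4976 / 24 ≈ 0.072302

P(X=4) ≈ 0.072302 ≈ 7.23%


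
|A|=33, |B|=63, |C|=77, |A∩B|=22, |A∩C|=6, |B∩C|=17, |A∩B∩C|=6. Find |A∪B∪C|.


|A∪B∪C| = 33+63+77-22-6-17+6 = 134

|A∪B∪C| = 134


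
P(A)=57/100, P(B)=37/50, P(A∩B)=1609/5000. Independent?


P(A)×P(B) = 2109/5000
P(A∩B) = 1609/5000
Not equal → NOT independent

No, not independent


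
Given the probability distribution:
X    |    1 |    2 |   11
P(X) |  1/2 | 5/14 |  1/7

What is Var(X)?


E[X] = 39/14
E[X²] = 269/14
Var(X) = E[X²] - (E[X])² = 269/14 - 1521/196 = 2245/196

Var(X) = 2245/196 ≈ 11.4541


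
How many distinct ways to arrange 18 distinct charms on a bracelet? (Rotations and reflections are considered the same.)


Free circular arrangements: rotations and reflections both identified.
(n-1)!/2 = 17!/2 = 355687428096000/2 = 177843714048000

177843714048000


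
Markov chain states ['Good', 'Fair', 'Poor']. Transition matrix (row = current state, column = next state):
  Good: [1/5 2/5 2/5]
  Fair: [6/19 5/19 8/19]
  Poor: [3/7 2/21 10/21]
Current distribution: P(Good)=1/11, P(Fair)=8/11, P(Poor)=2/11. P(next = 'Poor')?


P(next=Poor) = Σᵢ P(now=i)×P(i→Poor)
= 1/11×2/5 + 8/11×8/19 + 2/11×10/21
= 2/55 + 64/209 + 20/231 = 9418/21945

P = 9418/21945 ≈ 0.4292


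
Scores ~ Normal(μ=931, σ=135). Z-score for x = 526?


z = (x - μ)/σ = (526 - 931)/135 = -3.0

z = -3.0


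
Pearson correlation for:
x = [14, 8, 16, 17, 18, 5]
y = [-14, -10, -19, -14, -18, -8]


n=6, Σx=78, Σy=-83, Σxy=-1182, Σx²=1154, Σy²=1241
r = (6×(-1182) - 78×(-83))/√((6×1154 - 78²)(6×1241 - (-83)²))
= -618/√(840×557) = -618/√467880 ≈ -618/684.0175 ≈ -0.9035

r ≈ -0.9035


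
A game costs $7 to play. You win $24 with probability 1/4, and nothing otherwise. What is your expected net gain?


E[gain] = (24-7)×1/4 + (-7)×3/4
= 17/4 - 21/4 = -1

Expected net gain = $-1 ≈ $-1.00


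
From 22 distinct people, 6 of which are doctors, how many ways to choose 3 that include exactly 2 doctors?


Choose 2 of the 6 doctors and 1 of the other 16 people:
C(6,2)×C(16,1) = 15×16 = 240

240


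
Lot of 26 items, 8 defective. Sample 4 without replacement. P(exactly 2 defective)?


Hypergeometric: C(8,2)×C(18,2)/C(26,4)
= 28×153/14950 = 2142/7475

P(X=2) = 2142/7475 ≈ 28.66%


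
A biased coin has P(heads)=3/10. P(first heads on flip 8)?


Geometric: P(X=8) = (1-p)^(k-1)×p = (7/10)^7×3/10 = 2470629/100000000

P(X=8) = 2470629/100000000 ≈ 2.47%


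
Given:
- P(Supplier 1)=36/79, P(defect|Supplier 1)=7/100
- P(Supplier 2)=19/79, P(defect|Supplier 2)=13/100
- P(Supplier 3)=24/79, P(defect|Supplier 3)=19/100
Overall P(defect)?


P(B) = Σ P(B|Aᵢ)×P(Aᵢ)
  7/100×36/79 = 63/1975
  13/100×19/79 = 247/7900
  19/100×24/79 = 114/1975
Sum = 191/1580

P(defect) = 191/1580 ≈ 12.09%


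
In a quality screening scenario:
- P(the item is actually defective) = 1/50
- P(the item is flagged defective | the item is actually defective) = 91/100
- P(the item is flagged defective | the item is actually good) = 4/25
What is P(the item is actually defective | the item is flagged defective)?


Using Bayes' theorem:
P(A|B) = P(B|A)·P(A) / P(B)

P(the item is flagged defective) = 91/100 × 1/50 + 4/25 × 49/50
= 91/5000 + 98/625 = 7/40

P(the item is actually defective|the item is flagged defective) = (91/5000) / (7/40) = 13/125

P(the item is actually defective|the item is flagged defective) = 13/125 ≈ 10.40%


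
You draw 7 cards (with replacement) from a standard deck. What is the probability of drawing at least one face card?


P(not a face card) = 40/52 = 10/13
P(none in 7 draws) = (10/13)^7 = 10000000/62748517
P(≥1 face card) = 1 - 10000000/62748517 = 52748517/62748517

P = 52748517/62748517 ≈ 84.06%


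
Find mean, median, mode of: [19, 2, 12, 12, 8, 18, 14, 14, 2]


Sorted: [2, 2, 8, 12, 12, 14, 14, 18, 19]
Mean = 101/9
Median = 12
Freq: {19: 1, 2: 2, 12: 2, 8: 1, 18: 1, 14: 2}
Mode: [2, 12, 14]

Mean=101/9, Median=12, Mode=[2, 12, 14]


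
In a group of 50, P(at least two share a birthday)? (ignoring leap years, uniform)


P(all different) = Π(365-i)/365 for i=0..49
= 0.029626
P(match) = 1 - 0.029626 = 0.970374

P ≈ 0.9704 ≈ 97.04%


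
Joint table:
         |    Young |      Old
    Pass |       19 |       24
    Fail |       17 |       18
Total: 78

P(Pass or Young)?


P(Pass∨Young) = P(Pass) + P(Young) - P(Pass∧Young)
= (43 + 36 - 19)/78 = 60/78 = 10/13

P = 10/13 ≈ 76.92%


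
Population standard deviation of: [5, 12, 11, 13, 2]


Mean = 43/5
  (5-43/5)²=324/25
  (12-43/5)²=289/25
  (11-43/5)²=144/25
  (13-43/5)²=484/25
  (2-43/5)²=1089/25
Σ(x-μ)² = 466/5
σ² = (466/5)/5 = 466/25

σ = √(466/25) ≈ 4.3174


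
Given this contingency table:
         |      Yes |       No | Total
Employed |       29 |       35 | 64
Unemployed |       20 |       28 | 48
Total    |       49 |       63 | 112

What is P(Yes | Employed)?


P(Yes | Employed) = 29/(29+35) = 29/64

P(Yes|Employed) = 29/64 ≈ 45.31%


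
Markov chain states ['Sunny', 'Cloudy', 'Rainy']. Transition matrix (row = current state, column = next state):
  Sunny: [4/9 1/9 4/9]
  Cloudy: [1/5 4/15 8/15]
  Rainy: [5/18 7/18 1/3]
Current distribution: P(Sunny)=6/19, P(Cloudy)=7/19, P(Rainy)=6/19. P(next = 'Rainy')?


P(next=Rainy) = Σᵢ P(now=i)×P(i→Rainy)
= 6/19×4/9 + 7/19×8/15 + 6/19×1/3
= 8/57 + 56/285 + 2/19 = 42/95

P = 42/95 ≈ 0.4421


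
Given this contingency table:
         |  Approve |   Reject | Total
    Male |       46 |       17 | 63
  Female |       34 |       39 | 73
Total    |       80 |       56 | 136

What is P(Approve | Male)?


P(Approve | Male) = 46/(46+17) = 46/63

P(Approve|Male) = 46/63 ≈ 73.02%


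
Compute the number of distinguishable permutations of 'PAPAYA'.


Letters: 6, freq: {'P': 2, 'A': 3, 'Y': 1}
6!/(2!×3!×1!) = 720/12 = 60

60


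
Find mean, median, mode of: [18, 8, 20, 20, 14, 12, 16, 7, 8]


Sorted: [7, 8, 8, 12, 14, 16, 18, 20, 20]
Mean = 123/9 = 41/3
Median = 14
Freq: {18: 1, 8: 2, 20: 2, 14: 1, 12: 1, 16: 1, 7: 1}
Mode: [8, 20]

Mean=41/3, Median=14, Mode=[8, 20]


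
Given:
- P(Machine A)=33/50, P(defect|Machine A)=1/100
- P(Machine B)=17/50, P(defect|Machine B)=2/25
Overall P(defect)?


P(B) = Σ P(B|Aᵢ)×P(Aᵢ)
  1/100×33/50 = 33/5000
  2/25×17/50 = 17/625
Sum = 169/5000

P(defect) = 169/5000 ≈ 3.38%


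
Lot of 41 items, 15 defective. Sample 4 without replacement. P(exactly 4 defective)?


Hypergeometric: C(15,4)×C(26,0)/C(41,4)
= 1365×1/101270 = 21/1558

P(X=4) = 21/1558 ≈ 1.35%


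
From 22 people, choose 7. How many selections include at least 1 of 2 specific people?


Complement: C(22,7) - C(20,7) = 170544 - 77520 = 93024

93024


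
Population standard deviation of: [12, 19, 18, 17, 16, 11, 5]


Mean = 98/7 = 14
  (12-14)²=4
  (19-14)²=25
  (18-14)²=16
  (17-14)²=9
  (16-14)²=4
  (11-14)²=9
  (5-14)²=81
Σ(x-μ)² = 148
σ² = 148/7

σ = √(148/7) ≈ 4.5981


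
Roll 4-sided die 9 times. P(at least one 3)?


P(no 3)^9 = (3/4)^9 = 19683/262144
P(≥1) = 1 - 19683/262144 = 242461/262144

P = 242461/262144 ≈ 92.49%


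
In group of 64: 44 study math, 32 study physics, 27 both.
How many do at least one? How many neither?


|A∪B| = 44+32-27 = 49
Neither = 64-49 = 15

At least one: 49; Neither: 15


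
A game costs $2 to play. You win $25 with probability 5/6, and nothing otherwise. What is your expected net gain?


E[gain] = (25-2)×5/6 + (-2)×1/6
= 115/6 - 1/3 = 113/6

Expected net gain = $113/6 ≈ $18.83


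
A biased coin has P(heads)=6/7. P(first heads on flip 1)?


Geometric: P(X=1) = (1-p)^(k-1)×p = (1/7)^0×6/7 = 6/7

P(X=1) = 6/7 ≈ 85.71%


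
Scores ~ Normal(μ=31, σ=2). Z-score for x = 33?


z = (x - μ)/σ = (33 - 31)/2 = 1.0

z = 1.0


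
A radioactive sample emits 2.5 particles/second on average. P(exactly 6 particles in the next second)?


Poisson(λ=2.5): P(X=6) = e^(-λ)×λ^k/k!
= e^(-2.5) × 2.5^6 / 6!
≈ 0.08208499862 × 244.140625 / 720 ≈ 0.027834

P(X=6) ≈ 0.027834 ≈ 2.78%


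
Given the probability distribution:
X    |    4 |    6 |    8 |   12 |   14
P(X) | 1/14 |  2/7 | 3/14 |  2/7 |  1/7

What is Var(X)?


E[X] = 64/7
E[X²] = 660/7
Var(X) = E[X²] - (E[X])² = 660/7 - 4096/49 = 524/49

Var(X) = 524/49 ≈ 10.6939


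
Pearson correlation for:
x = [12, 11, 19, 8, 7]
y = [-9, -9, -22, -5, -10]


n=5, Σx=57, Σy=-55, Σxy=-735, Σx²=739, Σy²=771
r = (5×(-735) - 57×(-55))/√((5×739 - 57²)(5×771 - (-55)²))
= -540/√(446×830) = -540/√370180 ≈ -540/608.4242 ≈ -0.8875

r ≈ -0.8875


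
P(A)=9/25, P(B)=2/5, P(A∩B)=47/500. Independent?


P(A)×P(B) = 18/125
P(A∩B) = 47/500
Not equal → NOT independent

No, not independent


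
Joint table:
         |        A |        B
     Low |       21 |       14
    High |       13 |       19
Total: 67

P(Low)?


P(Low) = (21+14)/67 = 35/67

P(Low) = 35/67 ≈ 52.24%


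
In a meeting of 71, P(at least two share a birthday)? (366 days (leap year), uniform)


P(all different) = Π(366-i)/366 for i=0..70
= 0.000694
P(match) = 1 - 0.000694 = 0.999306

P ≈ 0.9993 ≈ 99.93%


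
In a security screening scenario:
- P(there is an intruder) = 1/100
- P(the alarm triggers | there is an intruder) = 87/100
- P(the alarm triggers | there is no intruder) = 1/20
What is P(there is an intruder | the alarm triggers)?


Using Bayes' theorem:
P(A|B) = P(B|A)·P(A) / P(B)

P(the alarm triggers) = 87/100 × 1/100 + 1/20 × 99/100
= 87/10000 + 99/2000 = 291/5000

P(there is an intruder|the alarm triggers) = (87/10000) / (291/5000) = 29/194

P(there is an intruder|the alarm triggers) = 29/194 ≈ 14.95%


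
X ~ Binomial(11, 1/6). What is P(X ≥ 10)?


P(X ≥ 10) = Σ P(X=i) for i=10..11
P(X=10) = 55/362797056
P(X=11) = 1/362797056
Sum = 7/45349632

P(X ≥ 10) = 7/45349632 ≈ 0.00%


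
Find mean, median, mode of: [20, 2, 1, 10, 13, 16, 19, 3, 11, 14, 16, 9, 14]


Sorted: [1, 2, 3, 9, 10, 11, 13, 14, 14, 16, 16, 19, 20]
Mean = 148/13
Median = 13
Freq: {20: 1, 2: 1, 1: 1, 10: 1, 13: 1, 16: 2, 19: 1, 3: 1, 11: 1, 14: 2, 9: 1}
Mode: [14, 16]

Mean=148/13, Median=13, Mode=[14, 16]


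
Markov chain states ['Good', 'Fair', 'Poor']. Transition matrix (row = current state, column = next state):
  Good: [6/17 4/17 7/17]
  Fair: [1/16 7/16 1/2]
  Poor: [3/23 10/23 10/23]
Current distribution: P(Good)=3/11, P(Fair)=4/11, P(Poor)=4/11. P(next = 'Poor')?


P(next=Poor) = Σᵢ P(now=i)×P(i→Poor)
= 3/11×7/17 + 4/11×1/2 + 4/11×10/23
= 21/187 + 2/11 + 40/253 = 1945/4301

P = 1945/4301 ≈ 0.4522


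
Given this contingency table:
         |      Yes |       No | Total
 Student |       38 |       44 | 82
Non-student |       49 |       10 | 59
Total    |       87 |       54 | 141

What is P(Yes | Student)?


P(Yes | Student) = 38/(38+44) = 38/82 = 19/41

P(Yes|Student) = 19/41 ≈ 46.34%


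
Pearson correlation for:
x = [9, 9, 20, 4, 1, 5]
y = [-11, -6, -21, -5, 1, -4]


n=6, Σx=48, Σy=-46, Σxy=-612, Σx²=604, Σy²=640
r = (6×(-612) - 48×(-46))/√((6×604 - 48²)(6×640 - (-46)²))
= -1464/√(1320×1724) = -1464/√2275680 ≈ -1464/1508.5357 ≈ -0.9705

r ≈ -0.9705


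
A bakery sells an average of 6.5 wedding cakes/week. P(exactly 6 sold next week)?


Poisson(λ=6.5): P(X=6) = e^(-λ)×λ^k/k!
= e^(-6.5) × 6.5^6 / 6!
≈ 0.001503439193 × 75418.890625 / 720 ≈ 0.157483

P(X=6) ≈ 0.157483 ≈ 15.75%


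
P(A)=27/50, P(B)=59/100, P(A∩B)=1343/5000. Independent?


P(A)×P(B) = 1593/5000
P(A∩B) = 1343/5000
Not equal → NOT independent

No, not independent


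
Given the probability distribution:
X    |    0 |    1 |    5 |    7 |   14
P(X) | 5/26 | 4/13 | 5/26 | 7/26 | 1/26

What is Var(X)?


E[X] = 48/13
E[X²] = 336/13
Var(X) = E[X²] - (E[X])² = 336/13 - 2304/169 = 2064/169

Var(X) = 2064/169 ≈ 12.2130


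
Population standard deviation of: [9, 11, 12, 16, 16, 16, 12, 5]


Mean = 97/8
  (9-97/8)²=625/64
  (11-97/8)²=81/64
  (12-97/8)²=1/64
  (16-97/8)²=961/64
  (16-97/8)²=961/64
  (16-97/8)²=961/64
  (12-97/8)²=1/64
  (5-97/8)²=3249/64
Σ(x-μ)² = 855/8
σ² = (855/8)/8 = 855/64

σ = √(855/64) ≈ 3.6550


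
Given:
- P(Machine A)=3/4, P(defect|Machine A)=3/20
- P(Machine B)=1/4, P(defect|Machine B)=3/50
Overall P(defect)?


P(B) = Σ P(B|Aᵢ)×P(Aᵢ)
  3/20×3/4 = 9/80
  3/50×1/4 = 3/200
Sum = 51/400

P(defect) = 51/400 ≈ 12.75%


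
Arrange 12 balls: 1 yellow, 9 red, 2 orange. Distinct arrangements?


12!/(1!×9!×2!) = 660

660


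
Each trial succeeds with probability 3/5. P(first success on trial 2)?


Geometric: P(X=2) = (1-p)^(k-1)×p = (2/5)^1×3/5 = 6/25

P(X=2) = 6/25 ≈ 24.00%


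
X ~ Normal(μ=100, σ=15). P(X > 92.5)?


z = (92.5-100)/15 = -0.5
P(X > 92.5) = 1 - P(Z ≤ -0.5) = 1 - 0.3085 = 0.6915

P(X > 92.5) ≈ 0.6915


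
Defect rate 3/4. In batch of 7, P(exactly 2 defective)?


Binomial: P(X=2) = C(7,2)×p^2×(1-p)^5
= 21 × 9/16 × 1/1024 = 189/16384

P(X=2) = 189/16384 ≈ 1.15%


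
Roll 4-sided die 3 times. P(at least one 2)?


P(no 2)^3 = (3/4)^3 = 27/64
P(≥1) = 1 - 27/64 = 37/64

P = 37/64 ≈ 57.81%


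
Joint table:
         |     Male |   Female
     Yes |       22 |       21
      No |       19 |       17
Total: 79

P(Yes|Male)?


P(Yes|Male) = 22/(22+19) = 22/41

P = 22/41 ≈ 53.66%


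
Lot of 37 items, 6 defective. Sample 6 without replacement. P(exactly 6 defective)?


Hypergeometric: C(6,6)×C(31,0)/C(37,6)
= 1×1/2324784 = 1/2324784

P(X=6) = 1/2324784 ≈ 0.00%


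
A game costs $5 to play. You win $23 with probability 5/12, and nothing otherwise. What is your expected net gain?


E[gain] = (23-5)×5/12 + (-5)×7/12
= 15/2 - 35/12 = 55/12

Expected net gain = $55/12 ≈ $4.58


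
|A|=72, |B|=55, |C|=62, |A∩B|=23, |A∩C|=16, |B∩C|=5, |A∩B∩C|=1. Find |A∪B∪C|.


|A∪B∪C| = 72+55+62-23-16-5+1 = 146

|A∪B∪C| = 146


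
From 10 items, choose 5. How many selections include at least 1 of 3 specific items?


Complement: C(10,5) - C(7,5) = 252 - 21 = 231

231


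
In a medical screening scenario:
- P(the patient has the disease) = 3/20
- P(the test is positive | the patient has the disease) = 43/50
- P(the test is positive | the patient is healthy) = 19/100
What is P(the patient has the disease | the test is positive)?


Using Bayes' theorem:
P(A|B) = P(B|A)·P(A) / P(B)

P(the test is positive) = 43/50 × 3/20 + 19/100 × 17/20
= 129/1000 + 323/2000 = 581/2000

P(the patient has the disease|the test is positive) = (129/1000) / (581/2000) = 258/581

P(the patient has the disease|the test is positive) = 258/581 ≈ 44.41%


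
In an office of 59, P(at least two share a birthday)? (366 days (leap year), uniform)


P(all different) = Π(366-i)/366 for i=0..58
= 0.007112
P(match) = 1 - 0.007112 = 0.992888

P ≈ 0.9929 ≈ 99.29%


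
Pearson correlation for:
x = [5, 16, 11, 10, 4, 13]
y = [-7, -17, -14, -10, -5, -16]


n=6, Σx=59, Σy=-69, Σxy=-789, Σx²=687, Σy²=915
r = (6×(-789) - 59×(-69))/√((6×687 - 59²)(6×915 - (-69)²))
= -663/√(641×729) = -663/√467289 ≈ -663/683.5854 ≈ -0.9699

r ≈ -0.9699


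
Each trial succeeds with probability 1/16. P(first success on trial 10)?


Geometric: P(X=10) = (1-p)^(k-1)×p = (15/16)^9×1/16 = 38443359375/1099511627776

P(X=10) = 38443359375/1099511627776 ≈ 3.50%


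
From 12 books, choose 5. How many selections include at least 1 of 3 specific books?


Complement: C(12,5) - C(9,5) = 792 - 126 = 666

666


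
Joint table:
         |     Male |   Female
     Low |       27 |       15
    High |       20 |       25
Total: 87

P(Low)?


P(Low) = (27+15)/87 = 42/87 = 14/29

P(Low) = 14/29 ≈ 48.28%


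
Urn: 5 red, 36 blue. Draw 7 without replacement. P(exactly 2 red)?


Hypergeometric: C(5,2)×C(36,5)/C(41,7)
= 10×376992/22481940 = 62832/374699

P(X=2) = 62832/374699 ≈ 16.77%


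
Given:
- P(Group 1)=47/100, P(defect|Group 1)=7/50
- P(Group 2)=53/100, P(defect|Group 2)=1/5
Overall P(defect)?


P(B) = Σ P(B|Aᵢ)×P(Aᵢ)
  7/50×47/100 = 329/5000
  1/5×53/100 = 53/500
Sum = 859/5000

P(defect) = 859/5000 ≈ 17.18%


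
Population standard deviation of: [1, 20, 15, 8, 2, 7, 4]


Mean = 57/7
  (1-57/7)²=2500/49
  (20-57/7)²=6889/49
  (15-57/7)²=2304/49
  (8-57/7)²=1/49
  (2-57/7)²=1849/49
  (7-57/7)²=64/49
  (4-57/7)²=841/49
Σ(x-μ)² = 2064/7
σ² = (2064/7)/7 = 2064/49

σ = √(2064/49) ≈ 6.4902


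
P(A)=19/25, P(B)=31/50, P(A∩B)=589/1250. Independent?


P(A)×P(B) = 589/1250
P(A∩B) = 589/1250
Equal ✓ → Independent

Yes, independent


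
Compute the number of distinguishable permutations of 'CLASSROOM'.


Letters: 9, freq: {'C': 1, 'L': 1, 'A': 1, 'S': 2, 'R': 1, 'O': 2, 'M': 1}
9!/(1!×1!×1!×2!×1!×2!×1!) = 362880/4 = 90720

90720


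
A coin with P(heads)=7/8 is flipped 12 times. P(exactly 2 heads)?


Binomial: P(X=2) = C(12,2)×p^2×(1-p)^10
= 66 × 49/64 × 1/1073741824 = 1617/34359738368

P(X=2) = 1617/34359738368 ≈ 0.00%


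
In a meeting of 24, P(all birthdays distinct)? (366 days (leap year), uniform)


P(all different) = Π(366-i)/366 for i=0..23
= (366/366)×(365/366)×...×(343/366)
= 0.462654

P ≈ 0.4627 ≈ 46.27%


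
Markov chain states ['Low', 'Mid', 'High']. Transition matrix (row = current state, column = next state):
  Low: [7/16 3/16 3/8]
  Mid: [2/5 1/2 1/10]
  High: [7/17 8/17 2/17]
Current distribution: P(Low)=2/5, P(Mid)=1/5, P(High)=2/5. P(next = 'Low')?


P(next=Low) = Σᵢ P(now=i)×P(i→Low)
= 2/5×7/16 + 1/5×2/5 + 2/5×7/17
= 7/40 + 2/25 + 14/85 = 1427/3400

P = 1427/3400 ≈ 0.4197


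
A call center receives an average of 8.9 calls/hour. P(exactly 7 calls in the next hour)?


Poisson(λ=8.9): P(X=7) = e^(-λ)×λ^k/k!
= e^(-8.9) × 8.9^7 / 7!
≈ 0.0001363889265 × 4423133.48955 / 5040 ≈ 0.119696

P(X=7) ≈ 0.119696 ≈ 11.97%


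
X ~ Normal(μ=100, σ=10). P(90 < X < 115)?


z₁=(90-100)/10=-1.0, z₂=(115-100)/10=1.5
P = Φ(1.5) - Φ(-1.0) = 0.933193 - 0.158655 = 0.774538 ≈ 0.7745

P(90 < X < 115) ≈ 0.7745


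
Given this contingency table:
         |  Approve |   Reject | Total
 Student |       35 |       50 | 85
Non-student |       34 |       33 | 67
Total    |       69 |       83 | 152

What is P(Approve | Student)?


P(Approve | Student) = 35/(35+50) = 35/85 = 7/17

P(Approve|Student) = 7/17 ≈ 41.18%


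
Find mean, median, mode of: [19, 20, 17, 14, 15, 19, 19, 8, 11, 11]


Sorted: [8, 11, 11, 14, 15, 17, 19, 19, 19, 20]
Mean = 153/10
Median = 16
Freq: {19: 3, 20: 1, 17: 1, 14: 1, 15: 1, 8: 1, 11: 2}
Mode: [19]

Mean=153/10, Median=16, Mode=19
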